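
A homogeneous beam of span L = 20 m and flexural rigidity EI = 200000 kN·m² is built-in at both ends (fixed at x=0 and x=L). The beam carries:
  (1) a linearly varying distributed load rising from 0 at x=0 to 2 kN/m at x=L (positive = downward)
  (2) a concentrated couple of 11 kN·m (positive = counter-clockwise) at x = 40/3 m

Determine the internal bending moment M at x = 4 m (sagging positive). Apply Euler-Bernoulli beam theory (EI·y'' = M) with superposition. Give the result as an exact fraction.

M(4) = -67/15 kN·m

Load 1 — triangular load w₀=2 kN/m (0→w₀ over full span):
  M_1 = 3w₀Lx/20 - w₀L²/30 - w₀x³/(6L) = 3·2·20·4/20 - 2·20²/30 - 2·4³/(6·20) = -56/15 kN·m
Load 2 — applied couple M₀=11 kN·m at a=40/3 m (b=L-a=20/3):
  M_2 = R_Ax - M_A  [x≤a] with R_A=11/15, M_A=11/3 = (11/15)·4 - (11/3) = -11/15 kN·m
Superposition: M = Σ M_i = -67/15 kN·m ≈ -4.466667 kN·m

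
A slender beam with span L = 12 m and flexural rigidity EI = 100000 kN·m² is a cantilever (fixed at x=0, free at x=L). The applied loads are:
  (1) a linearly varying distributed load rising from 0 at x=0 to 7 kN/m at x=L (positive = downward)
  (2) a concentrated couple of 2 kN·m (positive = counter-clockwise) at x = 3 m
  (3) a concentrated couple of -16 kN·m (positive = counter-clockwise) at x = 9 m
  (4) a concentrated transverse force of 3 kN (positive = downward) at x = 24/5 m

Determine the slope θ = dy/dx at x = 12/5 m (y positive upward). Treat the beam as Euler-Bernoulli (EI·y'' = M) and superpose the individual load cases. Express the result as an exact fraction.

Load 1 — triangular load w₀=7 kN/m (0→w₀ over full span):
  θ_1 = (w₀Lx²/4-w₀L²x/3-w₀x⁴/(24L))/EI = (7·12·(12/5)²/4-7·12²·(12/5)/3-7·(12/5)⁴/(24·12))/100000 = -53613/7812500 rad
Load 2 — applied couple M₀=2 kN·m at a=3 m (b=L-a=9):
  θ_2 = M₀x/EI  [x≤a] = 2·(12/5)/100000 = 3/62500 rad
Load 3 — applied couple M₀=-16 kN·m at a=9 m (b=L-a=3):
  θ_3 = M₀x/EI  [x≤a] = (-16)·(12/5)/100000 = -6/15625 rad
Load 4 — point force P=3 kN at a=24/5 m (b=L-a=36/5):
  θ_4 = -Px(2a-x)/(2EI)  [x≤a] = -3·(12/5)·(2·(24/5)-(12/5))/(2·100000) = -81/312500 rad
Superposition: θ = Σ θ_i = -58263/7812500 rad ≈ -0.007458 rad

θ(12/5) = -58263/7812500 rad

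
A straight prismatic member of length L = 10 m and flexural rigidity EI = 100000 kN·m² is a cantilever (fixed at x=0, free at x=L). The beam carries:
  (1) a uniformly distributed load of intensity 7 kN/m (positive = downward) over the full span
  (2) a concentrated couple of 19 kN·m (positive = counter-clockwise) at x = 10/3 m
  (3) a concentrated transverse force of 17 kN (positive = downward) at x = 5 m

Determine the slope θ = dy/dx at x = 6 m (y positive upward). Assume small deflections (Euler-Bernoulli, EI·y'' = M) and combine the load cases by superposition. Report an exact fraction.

Load 1 — uniform load w=7 kN/m over full span:
  θ_1 = -wx(x²-3Lx+3L²)/(6EI) = -7·6·(6²-3·10·6+3·10²)/(6·100000) = -273/25000 rad
Load 2 — applied couple M₀=19 kN·m at a=10/3 m (b=L-a=20/3):
  θ_2 = M₀a/EI  [x>a] = 19·(10/3)/100000 = 19/30000 rad
Load 3 — point force P=17 kN at a=5 m (b=L-a=5):
  θ_3 = -Pa²/(2EI)  [x>a] = -17·5²/(2·100000) = -17/8000 rad
Superposition: θ = Σ θ_i = -7447/600000 rad ≈ -0.012412 rad

θ(6) = -7447/600000 rad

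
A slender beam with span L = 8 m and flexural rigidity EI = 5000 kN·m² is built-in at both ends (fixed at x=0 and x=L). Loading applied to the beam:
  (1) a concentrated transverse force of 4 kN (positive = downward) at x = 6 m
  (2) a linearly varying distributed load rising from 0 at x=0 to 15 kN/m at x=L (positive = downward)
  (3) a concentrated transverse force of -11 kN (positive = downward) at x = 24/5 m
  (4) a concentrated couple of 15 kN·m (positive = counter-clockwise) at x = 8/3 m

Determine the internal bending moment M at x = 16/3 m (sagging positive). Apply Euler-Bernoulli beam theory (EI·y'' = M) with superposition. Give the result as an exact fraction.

M(16/3) = 70357/6750 kN·m

Load 1 — point force P=4 kN at a=6 m (b=L-a=2):
  M_1 = Pb²(3a+b)x/L³ - Pab²/L²  [x≤a] = 4·2²·(3·6+2)·(16/3)/8³ - 4·6·2²/8² = 11/6 kN·m
Load 2 — triangular load w₀=15 kN/m (0→w₀ over full span):
  M_2 = 3w₀Lx/20 - w₀L²/30 - w₀x³/(6L) = 3·15·8·(16/3)/20 - 15·8²/30 - 15·(16/3)³/(6·8) = 448/27 kN·m
Load 3 — point force P=-11 kN at a=24/5 m (b=L-a=16/5):
  M_3 = Pa²(a+3b)(L-x)/L³ - Pa²b/L²  [x>a] = (-11)·(24/5)²·((24/5)+3·(16/5))·(8-(16/3))/8³ - (-11)·(24/5)²·(16/5)/8² = -792/125 kN·m
Load 4 — applied couple M₀=15 kN·m at a=8/3 m (b=L-a=16/3):
  M_4 = R_Ax - M_A - M₀  [x>a] with R_A=5/2, M_A=0 = (5/2)·(16/3) - 0 - 15 = -5/3 kN·m
Superposition: M = Σ M_i = 70357/6750 kN·m ≈ 10.423259 kN·m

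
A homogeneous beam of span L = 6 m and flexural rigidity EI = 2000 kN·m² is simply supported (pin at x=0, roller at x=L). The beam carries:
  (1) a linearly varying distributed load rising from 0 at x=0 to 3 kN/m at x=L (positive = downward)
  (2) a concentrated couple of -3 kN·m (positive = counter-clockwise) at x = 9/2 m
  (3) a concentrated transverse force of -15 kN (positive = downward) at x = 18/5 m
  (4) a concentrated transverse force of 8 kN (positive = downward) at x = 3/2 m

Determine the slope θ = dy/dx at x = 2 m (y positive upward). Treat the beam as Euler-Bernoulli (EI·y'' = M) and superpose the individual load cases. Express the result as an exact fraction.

θ(2) = 9593/2400000 rad

Load 1 — triangular load w₀=3 kN/m (0→w₀ over full span):
  θ_1 = -w₀(7L⁴-30L²x²+15x⁴)/(360LEI) = -3·(7·6⁴-30·6²·2²+15·2⁴)/(360·6·2000) = -13/3750 rad
Load 2 — applied couple M₀=-3 kN·m at a=9/2 m (b=L-a=3/2):
  θ_2 = (M₀x²/(2L)+C₁)/EI  [x≤a] with C₁=M₀(3b²-L²)/(6L)=39/16 = ((-3)·2²/(2·6)+(39/16))/2000 = 23/32000 rad
Load 3 — point force P=-15 kN at a=18/5 m (b=L-a=12/5):
  θ_3 = -Pb(L²-b²-3x²)/(6LEI)  [x≤a] = -(-15)·(12/5)·(6²-(12/5)²-3·2²)/(6·6·2000) = 57/6250 rad
Load 4 — point force P=8 kN at a=3/2 m (b=L-a=9/2):
  θ_4 = -Pa(2L²-6Lx+3x²+a²)/(6LEI)  [x>a] = -8·(3/2)·(2·6²-6·6·2+3·2²+(3/2)²)/(6·6·2000) = -19/8000 rad
Superposition: θ = Σ θ_i = 9593/2400000 rad ≈ 0.003997 rad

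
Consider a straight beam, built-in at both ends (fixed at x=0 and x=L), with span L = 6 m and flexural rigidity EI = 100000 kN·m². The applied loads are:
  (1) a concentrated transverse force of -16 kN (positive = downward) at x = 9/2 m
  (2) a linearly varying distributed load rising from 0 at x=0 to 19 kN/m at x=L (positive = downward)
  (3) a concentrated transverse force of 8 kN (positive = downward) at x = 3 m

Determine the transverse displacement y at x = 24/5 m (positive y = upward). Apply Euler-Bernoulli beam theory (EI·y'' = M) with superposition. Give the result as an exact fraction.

Load 1 — point force P=-16 kN at a=9/2 m (b=L-a=3/2):
  y_1 = -Pa²(L-x)²(3bL-(3b+a)(L-x))/(6L³EI)  [x>a] = -(-16)·(9/2)²·(6-(24/5))²·(3·(3/2)·6-(3·(3/2)+(9/2))·(6-(24/5)))/(6·6³·100000) = 729/12500000 m
Load 2 — triangular load w₀=19 kN/m (0→w₀ over full span):
  y_2 = -w₀x²(L-x)²(x+2L)/(120LEI) = -19·(24/5)²·(6-(24/5))²·((24/5)+2·6)/(120·6·100000) = -7182/48828125 m
Load 3 — point force P=8 kN at a=3 m (b=L-a=3):
  y_3 = -Pa²(L-x)²(3bL-(3b+a)(L-x))/(6L³EI)  [x>a] = -8·3²·(6-(24/5))²·(3·3·6-(3·3+3)·(6-(24/5)))/(6·6³·100000) = -99/3125000 m
Superposition: y = Σ y_i = -188199/1562500000 m ≈ -0.000120 m

y(24/5) = -188199/1562500000 m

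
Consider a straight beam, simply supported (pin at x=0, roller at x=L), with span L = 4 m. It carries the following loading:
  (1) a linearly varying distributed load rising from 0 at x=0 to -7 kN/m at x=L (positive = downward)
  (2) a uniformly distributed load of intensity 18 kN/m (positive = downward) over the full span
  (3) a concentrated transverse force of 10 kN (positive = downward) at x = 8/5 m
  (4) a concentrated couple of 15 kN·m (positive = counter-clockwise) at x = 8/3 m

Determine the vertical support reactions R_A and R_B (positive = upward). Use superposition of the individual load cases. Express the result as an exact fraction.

Load 1 — triangular load w₀=-7 kN/m (0→w₀ over full span):
  R_A = w₀L/6 = (-7)·4/6 = -14/3 kN
  R_B = w₀L/3 = (-7)·4/3 = -28/3 kN
Load 2 — uniform load w=18 kN/m over full span:
  R_A = wL/2 = 18·4/2 = 36 kN
  R_B = wL/2 = 18·4/2 = 36 kN
Load 3 — point force P=10 kN at a=8/5 m (b=L-a=12/5):
  R_A = Pb/L = 10·(12/5)/4 = 6 kN
  R_B = Pa/L = 10·(8/5)/4 = 4 kN
Load 4 — applied couple M₀=15 kN·m at a=8/3 m (b=L-a=4/3):
  R_A = M₀/L = 15/4 kN
  R_B = -M₀/L = -15/4 kN
Superposition: R_A = 493/12 kN, R_B = 323/12 kN

R_A = 493/12 kN, R_B = 323/12 kN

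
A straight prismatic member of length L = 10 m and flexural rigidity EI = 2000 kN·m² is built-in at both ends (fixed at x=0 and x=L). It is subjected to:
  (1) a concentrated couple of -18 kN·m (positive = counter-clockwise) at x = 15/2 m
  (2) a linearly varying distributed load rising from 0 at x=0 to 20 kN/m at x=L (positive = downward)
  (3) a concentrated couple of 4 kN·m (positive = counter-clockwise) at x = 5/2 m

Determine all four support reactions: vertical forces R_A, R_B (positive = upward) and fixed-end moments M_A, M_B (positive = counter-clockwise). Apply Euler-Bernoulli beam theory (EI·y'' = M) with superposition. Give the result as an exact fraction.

R_A = 1137/40 kN, M_A = 1447/24 kN·m, R_B = 2863/40 kN, M_B = -763/8 kN·m

Load 1 — applied couple M₀=-18 kN·m at a=15/2 m (b=L-a=5/2):
  R_A = 6M₀ab/L³ = 6·(-18)·(15/2)·(5/2)/10³ = -81/40 kN
  M_A = M₀b(2a-b)/L² = (-18)·(5/2)·(2·(15/2)-(5/2))/10² = -45/8 kN·m
  R_B = -6M₀ab/L³ = -6·(-18)·(15/2)·(5/2)/10³ = 81/40 kN
  M_B = M₀a(2b-a)/L² = (-18)·(15/2)·(2·(5/2)-(15/2))/10² = 27/8 kN·m
Load 2 — triangular load w₀=20 kN/m (0→w₀ over full span):
  R_A = 3w₀L/20 = 3·20·10/20 = 30 kN
  M_A = w₀L²/30 = 20·10²/30 = 200/3 kN·m
  R_B = 7w₀L/20 = 7·20·10/20 = 70 kN
  M_B = -w₀L²/20 = -20·10²/20 = -100 kN·m
Load 3 — applied couple M₀=4 kN·m at a=5/2 m (b=L-a=15/2):
  R_A = 6M₀ab/L³ = 6·4·(5/2)·(15/2)/10³ = 9/20 kN
  M_A = M₀b(2a-b)/L² = 4·(15/2)·(2·(5/2)-(15/2))/10² = -3/4 kN·m
  R_B = -6M₀ab/L³ = -6·4·(5/2)·(15/2)/10³ = -9/20 kN
  M_B = M₀a(2b-a)/L² = 4·(5/2)·(2·(15/2)-(5/2))/10² = 5/4 kN·m
Superposition: R_A = 1137/40 kN, M_A = 1447/24 kN·m, R_B = 2863/40 kN, M_B = -763/8 kN·m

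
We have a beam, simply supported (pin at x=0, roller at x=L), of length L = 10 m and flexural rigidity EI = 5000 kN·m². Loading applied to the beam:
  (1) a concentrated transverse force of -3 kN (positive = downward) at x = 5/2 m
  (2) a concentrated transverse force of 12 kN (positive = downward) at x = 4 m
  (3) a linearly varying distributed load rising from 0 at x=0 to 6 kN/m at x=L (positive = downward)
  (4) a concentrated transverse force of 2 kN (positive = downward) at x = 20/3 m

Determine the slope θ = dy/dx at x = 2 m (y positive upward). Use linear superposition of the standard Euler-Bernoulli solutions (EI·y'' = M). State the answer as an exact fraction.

θ(2) = -2023103/64800000 rad

Load 1 — point force P=-3 kN at a=5/2 m (b=L-a=15/2):
  θ_1 = -Pb(L²-b²-3x²)/(6LEI)  [x≤a] = -(-3)·(15/2)·(10²-(15/2)²-3·2²)/(6·10·5000) = 381/160000 rad
Load 2 — point force P=12 kN at a=4 m (b=L-a=6):
  θ_2 = -Pb(L²-b²-3x²)/(6LEI)  [x≤a] = -12·6·(10²-6²-3·2²)/(6·10·5000) = -39/3125 rad
Load 3 — triangular load w₀=6 kN/m (0→w₀ over full span):
  θ_3 = -w₀(7L⁴-30L²x²+15x⁴)/(360LEI) = -6·(7·10⁴-30·10²·2²+15·2⁴)/(360·10·5000) = -182/9375 rad
Load 4 — point force P=2 kN at a=20/3 m (b=L-a=10/3):
  θ_4 = -Pb(L²-b²-3x²)/(6LEI)  [x≤a] = -2·(10/3)·(10²-(10/3)²-3·2²)/(6·10·5000) = -173/101250 rad
Superposition: θ = Σ θ_i = -2023103/64800000 rad ≈ -0.031221 rad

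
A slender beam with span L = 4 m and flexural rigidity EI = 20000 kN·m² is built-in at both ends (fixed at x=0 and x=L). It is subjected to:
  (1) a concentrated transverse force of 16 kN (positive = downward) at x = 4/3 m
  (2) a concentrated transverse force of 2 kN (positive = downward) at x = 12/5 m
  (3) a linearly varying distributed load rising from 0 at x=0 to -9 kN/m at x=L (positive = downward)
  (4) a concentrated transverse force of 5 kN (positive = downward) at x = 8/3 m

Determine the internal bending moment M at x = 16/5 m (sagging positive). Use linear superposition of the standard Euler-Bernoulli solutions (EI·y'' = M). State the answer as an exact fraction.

Load 1 — point force P=16 kN at a=4/3 m (b=L-a=8/3):
  M_1 = Pa²(a+3b)(L-x)/L³ - Pa²b/L²  [x>a] = 16·(4/3)²·((4/3)+3·(8/3))·(4-(16/5))/4³ - 16·(4/3)²·(8/3)/4² = -64/45 kN·m
Load 2 — point force P=2 kN at a=12/5 m (b=L-a=8/5):
  M_2 = Pa²(a+3b)(L-x)/L³ - Pa²b/L²  [x>a] = 2·(12/5)²·((12/5)+3·(8/5))·(4-(16/5))/4³ - 2·(12/5)²·(8/5)/4² = -72/625 kN·m
Load 3 — triangular load w₀=-9 kN/m (0→w₀ over full span):
  M_3 = 3w₀Lx/20 - w₀L²/30 - w₀x³/(6L) = 3·(-9)·4·(16/5)/20 - (-9)·4²/30 - (-9)·(16/5)³/(6·4) = -24/125 kN·m
Load 4 — point force P=5 kN at a=8/3 m (b=L-a=4/3):
  M_4 = Pa²(a+3b)(L-x)/L³ - Pa²b/L²  [x>a] = 5·(8/3)²·((8/3)+3·(4/3))·(4-(16/5))/4³ - 5·(8/3)²·(4/3)/4² = 0 kN·m
Superposition: M = Σ M_i = -9728/5625 kN·m ≈ -1.729422 kN·m

M(16/5) = -9728/5625 kN·m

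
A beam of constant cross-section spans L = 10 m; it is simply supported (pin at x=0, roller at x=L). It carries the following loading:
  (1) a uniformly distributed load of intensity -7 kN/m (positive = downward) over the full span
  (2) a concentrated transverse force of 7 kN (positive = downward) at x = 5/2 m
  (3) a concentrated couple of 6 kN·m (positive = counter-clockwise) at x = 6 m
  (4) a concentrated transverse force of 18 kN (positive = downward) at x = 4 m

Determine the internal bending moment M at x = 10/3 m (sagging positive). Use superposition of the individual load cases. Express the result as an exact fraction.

M(10/3) = -253/9 kN·m

Load 1 — uniform load w=-7 kN/m over full span:
  M_1 = wx(L-x)/2 = (-7)·(10/3)·(10-(10/3))/2 = -700/9 kN·m
Load 2 — point force P=7 kN at a=5/2 m (b=L-a=15/2):
  M_2 = Pa(L-x)/L  [x>a] = 7·(5/2)·(10-(10/3))/10 = 35/3 kN·m
Load 3 — applied couple M₀=6 kN·m at a=6 m (b=L-a=4):
  M_3 = M₀x/L  [x≤a] = 6·(10/3)/10 = 2 kN·m
Load 4 — point force P=18 kN at a=4 m (b=L-a=6):
  M_4 = Pbx/L  [x≤a] = 18·6·(10/3)/10 = 36 kN·m
Superposition: M = Σ M_i = -253/9 kN·m ≈ -28.111111 kN·m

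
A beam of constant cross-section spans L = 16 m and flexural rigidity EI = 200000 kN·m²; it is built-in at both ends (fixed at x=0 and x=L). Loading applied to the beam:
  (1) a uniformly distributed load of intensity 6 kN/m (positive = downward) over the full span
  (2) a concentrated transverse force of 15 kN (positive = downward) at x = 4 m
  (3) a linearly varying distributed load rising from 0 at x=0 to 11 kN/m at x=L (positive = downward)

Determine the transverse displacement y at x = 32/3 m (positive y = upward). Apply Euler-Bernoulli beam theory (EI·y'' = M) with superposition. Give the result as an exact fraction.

Load 1 — uniform load w=6 kN/m over full span:
  y_1 = -wx²(L-x)²/(24EI) = -6·(32/3)²·(16-(32/3))²/(24·200000) = -1024/253125 m
Load 2 — point force P=15 kN at a=4 m (b=L-a=12):
  y_2 = -Pa²(L-x)²(3bL-(3b+a)(L-x))/(6L³EI)  [x>a] = -15·4²·(16-(32/3))²·(3·12·16-(3·12+4)·(16-(32/3)))/(6·16³·200000) = -17/33750 m
Load 3 — triangular load w₀=11 kN/m (0→w₀ over full span):
  y_3 = -w₀x²(L-x)²(x+2L)/(120LEI) = -11·(32/3)²·(16-(32/3))²·((32/3)+2·16)/(120·16·200000) = -45056/11390625 m
Superposition: y = Σ y_i = -193747/22781250 m ≈ -0.008505 m

y(32/3) = -193747/22781250 m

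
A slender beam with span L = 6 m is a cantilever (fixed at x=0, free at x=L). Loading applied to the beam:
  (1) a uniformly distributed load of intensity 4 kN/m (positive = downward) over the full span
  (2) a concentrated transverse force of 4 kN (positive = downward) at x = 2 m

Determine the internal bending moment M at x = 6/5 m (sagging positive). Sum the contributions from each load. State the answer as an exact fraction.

M(6/5) = -1232/25 kN·m

Load 1 — uniform load w=4 kN/m over full span:
  M_1 = -w(L-x)²/2 = -4·(6-(6/5))²/2 = -1152/25 kN·m
Load 2 — point force P=4 kN at a=2 m (b=L-a=4):
  M_2 = -P(a-x)  [x≤a] = -4·(2-(6/5)) = -16/5 kN·m
Superposition: M = Σ M_i = -1232/25 kN·m ≈ -49.280000 kN·m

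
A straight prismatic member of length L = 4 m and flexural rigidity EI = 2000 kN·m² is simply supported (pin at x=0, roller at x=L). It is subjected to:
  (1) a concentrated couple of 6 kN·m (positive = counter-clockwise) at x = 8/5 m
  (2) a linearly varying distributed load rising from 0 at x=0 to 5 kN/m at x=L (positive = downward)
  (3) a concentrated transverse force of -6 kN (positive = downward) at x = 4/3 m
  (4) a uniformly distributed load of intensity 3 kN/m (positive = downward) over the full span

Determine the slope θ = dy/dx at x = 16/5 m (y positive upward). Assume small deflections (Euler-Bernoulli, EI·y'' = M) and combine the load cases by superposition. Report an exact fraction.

θ(16/5) = 2539/843750 rad

Load 1 — applied couple M₀=6 kN·m at a=8/5 m (b=L-a=12/5):
  θ_1 = (M₀x²/(2L)-M₀(x-a)+C₁)/EI  [x>a] with C₁=M₀(3b²-L²)/(6L)=8/25 = (6·(16/5)²/(2·4)-6·((16/5)-(8/5))+(8/25))/2000 = -1/1250 rad
Load 2 — triangular load w₀=5 kN/m (0→w₀ over full span):
  θ_2 = -w₀(7L⁴-30L²x²+15x⁴)/(360LEI) = -5·(7·4⁴-30·4²·(16/5)²+15·(16/5)⁴)/(360·4·2000) = 757/281250 rad
Load 3 — point force P=-6 kN at a=4/3 m (b=L-a=8/3):
  θ_3 = -Pa(2L²-6Lx+3x²+a²)/(6LEI)  [x>a] = -(-6)·(4/3)·(2·4²-6·4·(16/5)+3·(16/5)²+(4/3)²)/(6·4·2000) = -173/84375 rad
Load 4 — uniform load w=3 kN/m over full span:
  θ_4 = -w(L³-6Lx²+4x³)/(24EI) = -3·(4³-6·4·(16/5)²+4·(16/5)³)/(24·2000) = 99/31250 rad
Superposition: θ = Σ θ_i = 2539/843750 rad ≈ 0.003009 rad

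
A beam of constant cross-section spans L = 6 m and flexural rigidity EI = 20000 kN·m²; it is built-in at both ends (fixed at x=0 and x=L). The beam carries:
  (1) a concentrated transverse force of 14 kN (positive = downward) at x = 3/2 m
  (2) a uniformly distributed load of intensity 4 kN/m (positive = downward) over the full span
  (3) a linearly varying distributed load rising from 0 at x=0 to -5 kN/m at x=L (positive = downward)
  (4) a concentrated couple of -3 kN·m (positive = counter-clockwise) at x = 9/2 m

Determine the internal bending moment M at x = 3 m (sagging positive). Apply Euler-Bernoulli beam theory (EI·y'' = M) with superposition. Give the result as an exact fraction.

Load 1 — point force P=14 kN at a=3/2 m (b=L-a=9/2):
  M_1 = Pa²(a+3b)(L-x)/L³ - Pa²b/L²  [x>a] = 14·(3/2)²·((3/2)+3·(9/2))·(6-3)/6³ - 14·(3/2)²·(9/2)/6² = 21/8 kN·m
Load 2 — uniform load w=4 kN/m over full span:
  M_2 = wLx/2 - wL²/12 - wx²/2 = 4·6·3/2 - 4·6²/12 - 4·3²/2 = 6 kN·m
Load 3 — triangular load w₀=-5 kN/m (0→w₀ over full span):
  M_3 = 3w₀Lx/20 - w₀L²/30 - w₀x³/(6L) = 3·(-5)·6·3/20 - (-5)·6²/30 - (-5)·3³/(6·6) = -15/4 kN·m
Load 4 — applied couple M₀=-3 kN·m at a=9/2 m (b=L-a=3/2):
  M_4 = R_Ax - M_A  [x≤a] with R_A=-9/16, M_A=-15/16 = (-9/16)·3 - (-15/16) = -3/4 kN·m
Superposition: M = Σ M_i = 33/8 kN·m ≈ 4.125000 kN·m

M(3) = 33/8 kN·m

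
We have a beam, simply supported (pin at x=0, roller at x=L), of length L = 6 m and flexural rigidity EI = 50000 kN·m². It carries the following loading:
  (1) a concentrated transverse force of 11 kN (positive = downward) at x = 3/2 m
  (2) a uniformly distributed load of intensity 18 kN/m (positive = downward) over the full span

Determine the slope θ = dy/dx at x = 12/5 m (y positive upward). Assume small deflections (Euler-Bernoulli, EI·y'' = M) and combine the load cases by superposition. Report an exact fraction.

θ(12/5) = -201213/200000000 rad

Load 1 — point force P=11 kN at a=3/2 m (b=L-a=9/2):
  θ_1 = -Pa(2L²-6Lx+3x²+a²)/(6LEI)  [x>a] = -11·(3/2)·(2·6²-6·6·(12/5)+3·(12/5)²+(3/2)²)/(6·6·50000) = -1881/40000000 rad
Load 2 — uniform load w=18 kN/m over full span:
  θ_2 = -w(L³-6Lx²+4x³)/(24EI) = -18·(6³-6·6·(12/5)²+4·(12/5)³)/(24·50000) = -2997/3125000 rad
Superposition: θ = Σ θ_i = -201213/200000000 rad ≈ -0.001006 rad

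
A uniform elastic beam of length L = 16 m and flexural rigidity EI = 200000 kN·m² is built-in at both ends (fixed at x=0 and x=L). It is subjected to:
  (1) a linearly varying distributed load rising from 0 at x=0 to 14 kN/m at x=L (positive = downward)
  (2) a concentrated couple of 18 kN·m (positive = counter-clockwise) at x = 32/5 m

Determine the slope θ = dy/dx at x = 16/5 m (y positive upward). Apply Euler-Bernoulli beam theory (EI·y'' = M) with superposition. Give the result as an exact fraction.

θ(16/5) = -12463/11718750 rad

Load 1 — triangular load w₀=14 kN/m (0→w₀ over full span):
  θ_1 = -w₀(2x(L-x)(L-2x)(x+2L)+x²(L-x)²)/(120LEI) = -14·(2·(16/5)·(16-(16/5))·(16-2·(16/5))·((16/5)+2·16)+(16/5)²·(16-(16/5))²)/(120·16·200000) = -6272/5859375 rad
Load 2 — applied couple M₀=18 kN·m at a=32/5 m (b=L-a=48/5):
  θ_2 = (R_Ax²/2 - M_Ax)/EI  [x≤a] with R_A=81/50, M_A=54/25 = ((81/50)·(16/5)²/2 - (54/25)·(16/5))/200000 = 27/3906250 rad
Superposition: θ = Σ θ_i = -12463/11718750 rad ≈ -0.001064 rad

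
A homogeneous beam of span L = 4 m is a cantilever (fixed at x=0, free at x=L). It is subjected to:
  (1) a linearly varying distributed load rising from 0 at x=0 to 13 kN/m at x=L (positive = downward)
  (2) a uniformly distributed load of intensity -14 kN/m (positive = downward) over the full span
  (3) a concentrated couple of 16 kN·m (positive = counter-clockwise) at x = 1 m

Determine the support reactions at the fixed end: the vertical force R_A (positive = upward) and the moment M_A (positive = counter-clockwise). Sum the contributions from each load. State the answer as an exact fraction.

Load 1 — triangular load w₀=13 kN/m (0→w₀ over full span):
  R_A = w₀L/2 = 13·4/2 = 26 kN
  M_A = w₀L²/3 = 13·4²/3 = 208/3 kN·m
Load 2 — uniform load w=-14 kN/m over full span:
  R_A = wL = (-14)·4 = -56 kN
  M_A = wL²/2 = (-14)·4²/2 = -112 kN·m
Load 3 — applied couple M₀=16 kN·m at a=1 m (b=L-a=3):
  R_A = 0 kN
  M_A = -M₀ = -16 kN·m
Superposition: R_A = -30 kN, M_A = -176/3 kN·m

R_A = -30 kN, M_A = -176/3 kN·m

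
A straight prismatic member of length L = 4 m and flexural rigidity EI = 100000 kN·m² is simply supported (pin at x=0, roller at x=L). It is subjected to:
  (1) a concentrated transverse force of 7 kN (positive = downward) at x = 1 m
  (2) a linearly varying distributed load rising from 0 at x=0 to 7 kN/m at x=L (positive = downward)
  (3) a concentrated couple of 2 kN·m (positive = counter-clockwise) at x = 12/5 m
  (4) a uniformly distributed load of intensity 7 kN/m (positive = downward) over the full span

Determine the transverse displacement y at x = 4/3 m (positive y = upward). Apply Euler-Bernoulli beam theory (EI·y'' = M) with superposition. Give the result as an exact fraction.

Load 1 — point force P=7 kN at a=1 m (b=L-a=3):
  y_1 = -Pa(L-x)(2Lx-a²-x²)/(6LEI)  [x>a] = -7·1·(4-(4/3))·(2·4·(4/3)-1²-(4/3)²)/(6·4·100000) = -497/8100000 m
Load 2 — triangular load w₀=7 kN/m (0→w₀ over full span):
  y_2 = -w₀x(7L⁴-10L²x²+3x⁴)/(360LEI) = -7·(4/3)·(7·4⁴-10·4²·(4/3)²+3·(4/3)⁴)/(360·4·100000) = -224/2278125 m
Load 3 — applied couple M₀=2 kN·m at a=12/5 m (b=L-a=8/5):
  y_3 = (M₀x³/(6L)+C₁x)/EI  [x≤a] with C₁=M₀(3b²-L²)/(6L)=-52/75 = (2·(4/3)³/(6·4)+(-52/75)·(4/3))/100000 = -46/6328125 m
Load 4 — uniform load w=7 kN/m over full span:
  y_4 = -wx(L³-2Lx²+x³)/(24EI) = -7·(4/3)·(4³-2·4·(4/3)²+(4/3)³)/(24·100000) = -154/759375 m
Superposition: y = Σ y_i = -673873/1822500000 m ≈ -0.000370 m

y(4/3) = -673873/1822500000 m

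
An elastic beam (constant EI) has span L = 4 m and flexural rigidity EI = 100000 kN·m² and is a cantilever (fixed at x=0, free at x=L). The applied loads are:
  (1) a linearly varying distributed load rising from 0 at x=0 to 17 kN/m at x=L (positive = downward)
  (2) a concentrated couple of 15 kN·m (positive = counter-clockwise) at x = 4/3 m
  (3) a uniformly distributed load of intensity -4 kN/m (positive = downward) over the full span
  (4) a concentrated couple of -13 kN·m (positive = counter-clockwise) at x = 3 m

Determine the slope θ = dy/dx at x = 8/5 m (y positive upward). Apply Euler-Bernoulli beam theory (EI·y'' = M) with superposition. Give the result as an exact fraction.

θ(8/5) = -32839/46875000 rad

Load 1 — triangular load w₀=17 kN/m (0→w₀ over full span):
  θ_1 = (w₀Lx²/4-w₀L²x/3-w₀x⁴/(24L))/EI = (17·4·(8/5)²/4-17·4²·(8/5)/3-17·(8/5)⁴/(24·4))/100000 = -2006/1953125 rad
Load 2 — applied couple M₀=15 kN·m at a=4/3 m (b=L-a=8/3):
  θ_2 = M₀a/EI  [x>a] = 15·(4/3)/100000 = 1/5000 rad
Load 3 — uniform load w=-4 kN/m over full span:
  θ_3 = -wx(x²-3Lx+3L²)/(6EI) = -(-4)·(8/5)·((8/5)²-3·4·(8/5)+3·4²)/(6·100000) = 392/1171875 rad
Load 4 — applied couple M₀=-13 kN·m at a=3 m (b=L-a=1):
  θ_4 = M₀x/EI  [x≤a] = (-13)·(8/5)/100000 = -13/62500 rad
Superposition: θ = Σ θ_i = -32839/46875000 rad ≈ -0.000701 rad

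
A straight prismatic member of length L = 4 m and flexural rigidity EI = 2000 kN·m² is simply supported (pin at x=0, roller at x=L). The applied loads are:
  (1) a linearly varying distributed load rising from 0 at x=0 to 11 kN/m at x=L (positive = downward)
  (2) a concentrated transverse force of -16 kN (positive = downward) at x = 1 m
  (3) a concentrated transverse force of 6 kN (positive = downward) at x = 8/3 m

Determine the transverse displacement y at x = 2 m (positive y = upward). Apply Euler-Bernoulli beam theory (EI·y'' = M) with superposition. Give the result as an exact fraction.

y(2) = -283/54000 m

Load 1 — triangular load w₀=11 kN/m (0→w₀ over full span):
  y_1 = -w₀x(7L⁴-10L²x²+3x⁴)/(360LEI) = -11·2·(7·4⁴-10·4²·2²+3·2⁴)/(360·4·2000) = -11/1200 m
Load 2 — point force P=-16 kN at a=1 m (b=L-a=3):
  y_2 = -Pa(L-x)(2Lx-a²-x²)/(6LEI)  [x>a] = -(-16)·1·(4-2)·(2·4·2-1²-2²)/(6·4·2000) = 11/1500 m
Load 3 — point force P=6 kN at a=8/3 m (b=L-a=4/3):
  y_3 = -Pbx(L²-b²-x²)/(6LEI)  [x≤a] = -6·(4/3)·2·(4²-(4/3)²-2²)/(6·4·2000) = -23/6750 m
Superposition: y = Σ y_i = -283/54000 m ≈ -0.005241 m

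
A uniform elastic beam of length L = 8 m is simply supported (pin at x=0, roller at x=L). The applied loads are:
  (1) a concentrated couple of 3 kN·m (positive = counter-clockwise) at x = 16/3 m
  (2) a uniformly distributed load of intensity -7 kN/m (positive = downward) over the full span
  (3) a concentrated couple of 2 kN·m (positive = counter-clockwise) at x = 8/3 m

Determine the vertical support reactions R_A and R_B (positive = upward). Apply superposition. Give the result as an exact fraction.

R_A = -219/8 kN, R_B = -229/8 kN

Load 1 — applied couple M₀=3 kN·m at a=16/3 m (b=L-a=8/3):
  R_A = M₀/L = 3/8 kN
  R_B = -M₀/L = -3/8 kN
Load 2 — uniform load w=-7 kN/m over full span:
  R_A = wL/2 = (-7)·8/2 = -28 kN
  R_B = wL/2 = (-7)·8/2 = -28 kN
Load 3 — applied couple M₀=2 kN·m at a=8/3 m (b=L-a=16/3):
  R_A = M₀/L = 2/8 = 1/4 kN
  R_B = -M₀/L = -2/8 = -1/4 kN
Superposition: R_A = -219/8 kN, R_B = -229/8 kN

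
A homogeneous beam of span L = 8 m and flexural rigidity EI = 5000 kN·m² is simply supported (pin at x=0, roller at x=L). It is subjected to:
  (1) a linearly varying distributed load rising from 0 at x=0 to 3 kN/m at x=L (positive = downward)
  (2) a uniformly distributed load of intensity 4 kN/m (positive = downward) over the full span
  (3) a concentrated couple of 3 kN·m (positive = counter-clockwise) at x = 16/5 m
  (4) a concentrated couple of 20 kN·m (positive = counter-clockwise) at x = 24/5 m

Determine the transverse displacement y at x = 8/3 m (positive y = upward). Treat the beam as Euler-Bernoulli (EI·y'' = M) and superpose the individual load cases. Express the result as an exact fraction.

y(8/3) = -70844/1265625 m

Load 1 — triangular load w₀=3 kN/m (0→w₀ over full span):
  y_1 = -w₀x(7L⁴-10L²x²+3x⁴)/(360LEI) = -3·(8/3)·(7·8⁴-10·8²·(8/3)²+3·(8/3)⁴)/(360·8·5000) = -2048/151875 m
Load 2 — uniform load w=4 kN/m over full span:
  y_2 = -wx(L³-2Lx²+x³)/(24EI) = -4·(8/3)·(8³-2·8·(8/3)²+(8/3)³)/(24·5000) = -5632/151875 m
Load 3 — applied couple M₀=3 kN·m at a=16/5 m (b=L-a=24/5):
  y_3 = (M₀x³/(6L)+C₁x)/EI  [x≤a] with C₁=M₀(3b²-L²)/(6L)=8/25 = (3·(8/3)³/(6·8)+(8/25)·(8/3))/5000 = 172/421875 m
Load 4 — applied couple M₀=20 kN·m at a=24/5 m (b=L-a=16/5):
  y_4 = (M₀x³/(6L)+C₁x)/EI  [x≤a] with C₁=M₀(3b²-L²)/(6L)=-208/15 = (20·(8/3)³/(6·8)+(-208/15)·(8/3))/5000 = -1472/253125 m
Superposition: y = Σ y_i = -70844/1265625 m ≈ -0.055976 m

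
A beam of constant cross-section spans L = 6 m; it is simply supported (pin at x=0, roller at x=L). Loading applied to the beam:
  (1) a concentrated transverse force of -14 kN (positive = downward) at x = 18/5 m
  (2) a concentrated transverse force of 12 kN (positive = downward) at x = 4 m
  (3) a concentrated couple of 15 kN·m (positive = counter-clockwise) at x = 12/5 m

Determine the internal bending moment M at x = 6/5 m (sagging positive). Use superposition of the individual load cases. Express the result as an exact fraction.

M(6/5) = 27/25 kN·m

Load 1 — point force P=-14 kN at a=18/5 m (b=L-a=12/5):
  M_1 = Pbx/L  [x≤a] = (-14)·(12/5)·(6/5)/6 = -168/25 kN·m
Load 2 — point force P=12 kN at a=4 m (b=L-a=2):
  M_2 = Pbx/L  [x≤a] = 12·2·(6/5)/6 = 24/5 kN·m
Load 3 — applied couple M₀=15 kN·m at a=12/5 m (b=L-a=18/5):
  M_3 = M₀x/L  [x≤a] = 15·(6/5)/6 = 3 kN·m
Superposition: M = Σ M_i = 27/25 kN·m ≈ 1.080000 kN·m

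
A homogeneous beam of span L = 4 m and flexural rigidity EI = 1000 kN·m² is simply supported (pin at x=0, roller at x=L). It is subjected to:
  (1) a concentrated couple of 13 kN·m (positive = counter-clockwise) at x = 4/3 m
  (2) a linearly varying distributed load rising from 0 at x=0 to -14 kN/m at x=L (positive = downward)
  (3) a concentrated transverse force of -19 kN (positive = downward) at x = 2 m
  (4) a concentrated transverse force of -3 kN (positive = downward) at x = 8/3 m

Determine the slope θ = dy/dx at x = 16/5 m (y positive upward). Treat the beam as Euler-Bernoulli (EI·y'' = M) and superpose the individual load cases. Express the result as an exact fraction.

Load 1 — applied couple M₀=13 kN·m at a=4/3 m (b=L-a=8/3):
  θ_1 = (M₀x²/(2L)-M₀(x-a)+C₁)/EI  [x>a] with C₁=M₀(3b²-L²)/(6L)=26/9 = (13·(16/5)²/(2·4)-13·((16/5)-(4/3))+(26/9))/1000 = -533/112500 rad
Load 2 — triangular load w₀=-14 kN/m (0→w₀ over full span):
  θ_2 = -w₀(7L⁴-30L²x²+15x⁴)/(360LEI) = -(-14)·(7·4⁴-30·4²·(16/5)²+15·(16/5)⁴)/(360·4·1000) = -10598/703125 rad
Load 3 — point force P=-19 kN at a=2 m (b=L-a=2):
  θ_3 = -Pa(2L²-6Lx+3x²+a²)/(6LEI)  [x>a] = -(-19)·2·(2·4²-6·4·(16/5)+3·(16/5)²+2²)/(6·4·1000) = -399/25000 rad
Load 4 — point force P=-3 kN at a=8/3 m (b=L-a=4/3):
  θ_4 = -Pa(2L²-6Lx+3x²+a²)/(6LEI)  [x>a] = -(-3)·(8/3)·(2·4²-6·4·(16/5)+3·(16/5)²+(8/3)²)/(6·4·1000) = -196/84375 rad
Superposition: θ = Σ θ_i = -642827/16875000 rad ≈ -0.038093 rad

θ(16/5) = -642827/16875000 rad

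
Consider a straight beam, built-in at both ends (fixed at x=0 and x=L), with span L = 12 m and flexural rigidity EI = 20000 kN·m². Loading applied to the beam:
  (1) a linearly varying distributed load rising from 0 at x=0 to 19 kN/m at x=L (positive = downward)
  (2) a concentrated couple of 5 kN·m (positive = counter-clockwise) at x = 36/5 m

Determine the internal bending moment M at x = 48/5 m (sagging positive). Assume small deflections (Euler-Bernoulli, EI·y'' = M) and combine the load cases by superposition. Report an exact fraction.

M(48/5) = 351/125 kN·m

Load 1 — triangular load w₀=19 kN/m (0→w₀ over full span):
  M_1 = 3w₀Lx/20 - w₀L²/30 - w₀x³/(6L) = 3·19·12·(48/5)/20 - 19·12²/30 - 19·(48/5)³/(6·12) = 456/125 kN·m
Load 2 — applied couple M₀=5 kN·m at a=36/5 m (b=L-a=24/5):
  M_2 = R_Ax - M_A - M₀  [x>a] with R_A=3/5, M_A=8/5 = (3/5)·(48/5) - (8/5) - 5 = -21/25 kN·m
Superposition: M = Σ M_i = 351/125 kN·m ≈ 2.808000 kN·m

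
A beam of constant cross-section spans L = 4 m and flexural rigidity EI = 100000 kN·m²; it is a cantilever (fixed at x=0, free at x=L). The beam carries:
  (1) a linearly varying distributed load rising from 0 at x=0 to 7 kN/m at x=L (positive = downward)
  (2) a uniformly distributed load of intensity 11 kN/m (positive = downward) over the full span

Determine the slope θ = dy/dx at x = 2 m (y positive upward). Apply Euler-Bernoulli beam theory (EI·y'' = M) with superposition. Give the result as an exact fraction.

Load 1 — triangular load w₀=7 kN/m (0→w₀ over full span):
  θ_1 = (w₀Lx²/4-w₀L²x/3-w₀x⁴/(24L))/EI = (7·4·2²/4-7·4²·2/3-7·2⁴/(24·4))/100000 = -287/600000 rad
Load 2 — uniform load w=11 kN/m over full span:
  θ_2 = -wx(x²-3Lx+3L²)/(6EI) = -11·2·(2²-3·4·2+3·4²)/(6·100000) = -77/75000 rad
Superposition: θ = Σ θ_i = -301/200000 rad ≈ -0.001505 rad

θ(2) = -301/200000 rad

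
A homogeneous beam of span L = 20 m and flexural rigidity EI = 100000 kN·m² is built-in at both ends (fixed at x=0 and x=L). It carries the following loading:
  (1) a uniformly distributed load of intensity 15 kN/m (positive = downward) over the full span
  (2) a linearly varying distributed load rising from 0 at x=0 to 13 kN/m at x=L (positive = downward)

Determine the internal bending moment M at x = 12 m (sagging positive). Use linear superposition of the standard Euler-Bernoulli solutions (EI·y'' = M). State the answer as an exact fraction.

M(12) = 4912/15 kN·m

Load 1 — uniform load w=15 kN/m over full span:
  M_1 = wLx/2 - wL²/12 - wx²/2 = 15·20·12/2 - 15·20²/12 - 15·12²/2 = 220 kN·m
Load 2 — triangular load w₀=13 kN/m (0→w₀ over full span):
  M_2 = 3w₀Lx/20 - w₀L²/30 - w₀x³/(6L) = 3·13·20·12/20 - 13·20²/30 - 13·12³/(6·20) = 1612/15 kN·m
Superposition: M = Σ M_i = 4912/15 kN·m ≈ 327.466667 kN·m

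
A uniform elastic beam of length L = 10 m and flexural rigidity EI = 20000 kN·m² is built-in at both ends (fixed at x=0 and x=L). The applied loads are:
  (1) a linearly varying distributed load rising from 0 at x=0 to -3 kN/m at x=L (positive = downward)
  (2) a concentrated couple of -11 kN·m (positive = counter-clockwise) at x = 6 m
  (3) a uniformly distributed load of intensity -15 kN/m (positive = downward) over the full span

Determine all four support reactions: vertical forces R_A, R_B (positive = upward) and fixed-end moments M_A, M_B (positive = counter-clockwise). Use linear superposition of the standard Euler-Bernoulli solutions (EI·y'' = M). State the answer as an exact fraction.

R_A = -20271/250 kN, M_A = -3463/25 kN·m, R_B = -20979/250 kN, M_B = 3467/25 kN·m

Load 1 — triangular load w₀=-3 kN/m (0→w₀ over full span):
  R_A = 3w₀L/20 = 3·(-3)·10/20 = -9/2 kN
  M_A = w₀L²/30 = (-3)·10²/30 = -10 kN·m
  R_B = 7w₀L/20 = 7·(-3)·10/20 = -21/2 kN
  M_B = -w₀L²/20 = -(-3)·10²/20 = 15 kN·m
Load 2 — applied couple M₀=-11 kN·m at a=6 m (b=L-a=4):
  R_A = 6M₀ab/L³ = 6·(-11)·6·4/10³ = -198/125 kN
  M_A = M₀b(2a-b)/L² = (-11)·4·(2·6-4)/10² = -88/25 kN·m
  R_B = -6M₀ab/L³ = -6·(-11)·6·4/10³ = 198/125 kN
  M_B = M₀a(2b-a)/L² = (-11)·6·(2·4-6)/10² = -33/25 kN·m
Load 3 — uniform load w=-15 kN/m over full span:
  R_A = wL/2 = (-15)·10/2 = -75 kN
  M_A = wL²/12 = (-15)·10²/12 = -125 kN·m
  R_B = wL/2 = (-15)·10/2 = -75 kN
  M_B = -wL²/12 = -(-15)·10²/12 = 125 kN·m
Superposition: R_A = -20271/250 kN, M_A = -3463/25 kN·m, R_B = -20979/250 kN, M_B = 3467/25 kN·m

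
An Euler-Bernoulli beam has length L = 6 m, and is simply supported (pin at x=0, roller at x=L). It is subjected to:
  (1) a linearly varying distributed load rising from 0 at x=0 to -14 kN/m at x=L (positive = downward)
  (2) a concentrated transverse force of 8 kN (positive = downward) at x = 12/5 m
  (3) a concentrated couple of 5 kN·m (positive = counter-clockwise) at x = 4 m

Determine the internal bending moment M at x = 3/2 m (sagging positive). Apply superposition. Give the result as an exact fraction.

Load 1 — triangular load w₀=-14 kN/m (0→w₀ over full span):
  M_1 = w₀Lx/6 - w₀x³/(6L) = (-14)·6·(3/2)/6 - (-14)·(3/2)³/(6·6) = -315/16 kN·m
Load 2 — point force P=8 kN at a=12/5 m (b=L-a=18/5):
  M_2 = Pbx/L  [x≤a] = 8·(18/5)·(3/2)/6 = 36/5 kN·m
Load 3 — applied couple M₀=5 kN·m at a=4 m (b=L-a=2):
  M_3 = M₀x/L  [x≤a] = 5·(3/2)/6 = 5/4 kN·m
Superposition: M = Σ M_i = -899/80 kN·m ≈ -11.237500 kN·m

M(3/2) = -899/80 kN·m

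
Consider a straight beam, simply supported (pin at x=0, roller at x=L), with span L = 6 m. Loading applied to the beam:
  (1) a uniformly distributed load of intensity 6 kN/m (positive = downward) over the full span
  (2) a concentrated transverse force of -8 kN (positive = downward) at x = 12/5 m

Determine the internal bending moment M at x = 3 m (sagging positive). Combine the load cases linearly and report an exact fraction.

Load 1 — uniform load w=6 kN/m over full span:
  M_1 = wx(L-x)/2 = 6·3·(6-3)/2 = 27 kN·m
Load 2 — point force P=-8 kN at a=12/5 m (b=L-a=18/5):
  M_2 = Pa(L-x)/L  [x>a] = (-8)·(12/5)·(6-3)/6 = -48/5 kN·m
Superposition: M = Σ M_i = 87/5 kN·m ≈ 17.400000 kN·m

M(3) = 87/5 kN·m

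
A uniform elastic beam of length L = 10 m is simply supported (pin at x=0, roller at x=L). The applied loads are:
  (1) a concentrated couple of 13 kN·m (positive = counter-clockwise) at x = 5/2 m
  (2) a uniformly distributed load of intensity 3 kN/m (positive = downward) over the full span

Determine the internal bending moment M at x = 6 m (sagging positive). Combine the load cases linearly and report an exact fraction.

M(6) = 154/5 kN·m

Load 1 — applied couple M₀=13 kN·m at a=5/2 m (b=L-a=15/2):
  M_1 = M₀x/L - M₀  [x>a] = 13·6/10 - 13 = -26/5 kN·m
Load 2 — uniform load w=3 kN/m over full span:
  M_2 = wx(L-x)/2 = 3·6·(10-6)/2 = 36 kN·m
Superposition: M = Σ M_i = 154/5 kN·m ≈ 30.800000 kN·m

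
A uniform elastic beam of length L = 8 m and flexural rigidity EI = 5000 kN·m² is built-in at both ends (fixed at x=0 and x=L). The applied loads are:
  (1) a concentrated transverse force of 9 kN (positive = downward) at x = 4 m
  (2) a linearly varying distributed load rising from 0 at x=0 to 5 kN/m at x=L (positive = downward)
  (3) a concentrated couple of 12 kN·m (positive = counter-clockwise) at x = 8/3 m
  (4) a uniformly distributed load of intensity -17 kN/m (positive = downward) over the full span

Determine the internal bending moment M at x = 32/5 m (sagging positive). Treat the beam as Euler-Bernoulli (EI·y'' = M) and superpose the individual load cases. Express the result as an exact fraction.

Load 1 — point force P=9 kN at a=4 m (b=L-a=4):
  M_1 = Pa²(a+3b)(L-x)/L³ - Pa²b/L²  [x>a] = 9·4²·(4+3·4)·(8-(32/5))/8³ - 9·4²·4/8² = -9/5 kN·m
Load 2 — triangular load w₀=5 kN/m (0→w₀ over full span):
  M_2 = 3w₀Lx/20 - w₀L²/30 - w₀x³/(6L) = 3·5·8·(32/5)/20 - 5·8²/30 - 5·(32/5)³/(6·8) = 32/75 kN·m
Load 3 — applied couple M₀=12 kN·m at a=8/3 m (b=L-a=16/3):
  M_3 = R_Ax - M_A - M₀  [x>a] with R_A=2, M_A=0 = 2·(32/5) - 0 - 12 = 4/5 kN·m
Load 4 — uniform load w=-17 kN/m over full span:
  M_4 = wLx/2 - wL²/12 - wx²/2 = (-17)·8·(32/5)/2 - (-17)·8²/12 - (-17)·(32/5)²/2 = 272/75 kN·m
Superposition: M = Σ M_i = 229/75 kN·m ≈ 3.053333 kN·m

M(32/5) = 229/75 kN·m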